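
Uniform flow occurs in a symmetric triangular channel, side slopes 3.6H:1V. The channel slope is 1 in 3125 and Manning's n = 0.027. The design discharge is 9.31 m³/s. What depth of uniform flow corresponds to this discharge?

Manning's equation rearranged: A R^(2/3) = nQ / (1·√S) = 0.027 × 9.31 / (√0.00032) = 14.05.
Try y = 1.77 m: A R^(2/3) = 10.14 — too small.
Try y = 2.23 m: A R^(2/3) = 18.78 — too large.
Try y = 2 m: A R^(2/3) = 14.05 — ≈ 14.05.

y_n = 2 m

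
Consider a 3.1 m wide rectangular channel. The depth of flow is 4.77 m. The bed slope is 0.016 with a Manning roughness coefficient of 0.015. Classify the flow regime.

supercritical

Flow area A = b·y = 3.1 × 4.77 = 14.79 m². Wetted perimeter P = b + 2y = 3.1 + 2×4.77 = 12.64 m.
Hydraulic radius R = A/P = 14.79/12.64 = 1.17 m.
V = (1/n) R^(2/3) √S = (1/0.015) × 1.17^(2/3) × √0.016 = 9.362 m/s. Hydraulic depth D_h = A/T = 14.79/3.1 = 4.77 m.
Froude number Fr = V/√(g·D_h) = 9.362/√(9.81×4.77) = 1.37, which is greater than 1, so the flow is supercritical.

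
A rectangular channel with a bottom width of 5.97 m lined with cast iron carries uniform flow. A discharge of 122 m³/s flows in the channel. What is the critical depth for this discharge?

For a rectangular channel, critical depth y_c = (q²/g)^(1/3) where q = Q/b = 122/5.97 = 20.44 m²/s.
So y_c = (20.44²/9.81)^(1/3) = 3.49 m.

y_c = 3.49 m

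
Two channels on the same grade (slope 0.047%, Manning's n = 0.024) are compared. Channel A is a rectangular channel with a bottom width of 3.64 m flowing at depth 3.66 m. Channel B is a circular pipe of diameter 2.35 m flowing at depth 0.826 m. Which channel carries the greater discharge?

channel A

Channel A: Flow area A = b·y = 3.64 × 3.66 = 13.32 m². Wetted perimeter P = b + 2y = 3.64 + 2×3.66 = 10.96 m. Hydraulic radius R = A/P = 13.32/10.96 = 1.216 m. Q_A = (1/0.024)·13.32·1.216^(2/3)·√0.00047 = 13.71 m³/s.
Channel B: For a circular section of diameter D = 2.35 m at depth y = 0.826 m, the central angle is θ = 2 arccos(1 − 2y/D) = 2.538 rad. Then A = (D²/8)(θ − sin θ) = 1.361 m² and P = Dθ/2 = 2.983 m. Hydraulic radius R = A/P = 1.361/2.983 = 0.4562 m. Q_B = (1/0.024)·1.361·0.4562^(2/3)·√0.00047 = 0.7285 m³/s.
Q_A = 13.71 m³/s vs Q_B = 0.7285 m³/s, so channel A carries more.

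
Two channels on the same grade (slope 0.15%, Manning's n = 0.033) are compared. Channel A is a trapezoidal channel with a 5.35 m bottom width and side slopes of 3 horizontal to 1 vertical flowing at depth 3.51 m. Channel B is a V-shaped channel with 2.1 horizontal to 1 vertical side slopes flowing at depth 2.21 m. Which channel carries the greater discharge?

channel A

Channel A: With bottom width b = 5.35 m and side slope z = 3: A = (b + zy)y = (5.35 + 3×3.51)×3.51 = 55.74 m²; P = b + 2y√(1+z²) = 5.35 + 2×3.51×3.162 = 27.55 m. Hydraulic radius R = A/P = 55.74/27.55 = 2.023 m. Q_A = (1/0.033)·55.74·2.023^(2/3)·√0.0015 = 104.6 m³/s.
Channel B: For a triangular section with side slope z = 2.1: A = zy² = 2.1×2.21² = 10.26 m²; P = 2y√(1+z²) = 2×2.21×2.326 = 10.28 m. Hydraulic radius R = A/P = 10.26/10.28 = 0.9977 m. Q_B = (1/0.033)·10.26·0.9977^(2/3)·√0.0015 = 12.02 m³/s.
Q_A = 104.6 m³/s vs Q_B = 12.02 m³/s, so channel A carries more.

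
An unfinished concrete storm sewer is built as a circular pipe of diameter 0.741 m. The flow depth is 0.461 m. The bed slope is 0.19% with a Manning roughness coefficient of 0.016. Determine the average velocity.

V = 0.961 m/s

For a circular section of diameter D = 0.741 m at depth y = 0.461 m, the central angle is θ = 2 arccos(1 − 2y/D) = 3.635 rad. Then A = (D²/8)(θ − sin θ) = 0.282 m² and P = Dθ/2 = 1.347 m.
Hydraulic radius R = A/P = 0.282/1.347 = 0.2094 m.
From Manning's equation, V = (1/n) R^(2/3) S^(1/2) = (1/0.016) × 0.2094^(2/3) × 0.0019^(1/2) = 0.961 m/s.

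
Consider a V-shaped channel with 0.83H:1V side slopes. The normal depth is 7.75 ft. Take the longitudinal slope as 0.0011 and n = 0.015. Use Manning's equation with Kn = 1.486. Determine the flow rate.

Q = 300 ft³/s

For a triangular section with side slope z = 0.83: A = zy² = 0.83×7.75² = 49.85 ft²; P = 2y√(1+z²) = 2×7.75×1.3 = 20.14 ft.
Hydraulic radius R = A/P = 49.85/20.14 = 2.475 ft.
Manning's equation: Q = (1.486/n) A R^(2/3) S^(1/2) = (1.486/0.015) × 49.85 × 2.475^(2/3) × 0.0011^(1/2) = 300 ft³/s.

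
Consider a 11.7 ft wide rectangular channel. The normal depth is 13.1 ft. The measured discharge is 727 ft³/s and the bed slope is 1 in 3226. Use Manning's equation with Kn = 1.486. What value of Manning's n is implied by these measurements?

n = 0.014

Flow area A = b·y = 11.7 × 13.1 = 153.3 ft². Wetted perimeter P = b + 2y = 11.7 + 2×13.1 = 37.9 ft.
Hydraulic radius R = A/P = 153.3/37.9 = 4.044 ft.
Rearranging Manning's equation: n = (1.486/Q) A R^(2/3) S^(1/2) = (1.486/727) × 153.3 × 4.044^(2/3) × √0.00031 = 0.014.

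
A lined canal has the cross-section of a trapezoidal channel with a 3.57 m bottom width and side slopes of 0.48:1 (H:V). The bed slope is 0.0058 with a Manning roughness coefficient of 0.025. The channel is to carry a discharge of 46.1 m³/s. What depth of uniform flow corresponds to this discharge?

y_n = 2.59 m

Manning's equation rearranged: A R^(2/3) = nQ / (1·√S) = 0.025 × 46.1 / (√0.0058) = 15.13.
Try y = 2.1 m: A R^(2/3) = 10.66 — too small.
Try y = 2.84 m: A R^(2/3) = 17.7 — too large.
Try y = 2.59 m: A R^(2/3) = 15.14 — close enough.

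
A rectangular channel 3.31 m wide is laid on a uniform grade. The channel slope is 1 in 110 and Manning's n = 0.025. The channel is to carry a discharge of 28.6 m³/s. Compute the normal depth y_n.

Manning's equation rearranged: A R^(2/3) = nQ / (1·√S) = 0.025 × 28.6 / (√0.009091) = 7.499.
Trying y = 1.88 m: A R^(2/3) = 5.715 — too small.
Trying y = 2.32 m: A R^(2/3) = 7.504 — ≈ 7.499.

y_n = 2.32 m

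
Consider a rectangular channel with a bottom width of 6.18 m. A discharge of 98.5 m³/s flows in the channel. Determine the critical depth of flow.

For a rectangular channel, critical depth y_c = (q²/g)^(1/3) where q = Q/b = 98.5/6.18 = 15.94 m²/s.
So y_c = (15.94²/9.81)^(1/3) = 2.96 m.

y_c = 2.96 m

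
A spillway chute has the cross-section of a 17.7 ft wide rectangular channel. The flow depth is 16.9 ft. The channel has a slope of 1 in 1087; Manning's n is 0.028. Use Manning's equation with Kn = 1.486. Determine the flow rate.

Q = 1560 ft³/s

Flow area A = b·y = 17.7 × 16.9 = 299.1 ft². Wetted perimeter P = b + 2y = 17.7 + 2×16.9 = 51.5 ft.
Hydraulic radius R = A/P = 299.1/51.5 = 5.808 ft.
Manning's equation: Q = (1.486/n) A R^(2/3) S^(1/2) = (1.486/0.028) × 299.1 × 5.808^(2/3) × 0.00092^(1/2) = 1560 ft³/s.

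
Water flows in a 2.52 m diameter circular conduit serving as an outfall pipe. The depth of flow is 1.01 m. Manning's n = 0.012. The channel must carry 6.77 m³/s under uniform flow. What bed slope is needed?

S = 0.00429

For a circular section of diameter D = 2.52 m at depth y = 1.01 m, the central angle is θ = 2 arccos(1 − 2y/D) = 2.742 rad. Then A = (D²/8)(θ − sin θ) = 1.868 m² and P = Dθ/2 = 3.455 m.
Hydraulic radius R = A/P = 1.868/3.455 = 0.5406 m.
From Manning's equation, S = [nQ / (1 A R^(2/3))]² = [0.012 × 6.77 / (1 × 1.868 × 0.5406^(2/3))]² = 0.00429.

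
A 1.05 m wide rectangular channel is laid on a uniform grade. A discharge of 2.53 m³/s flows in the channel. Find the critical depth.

For a rectangular channel, critical depth y_c = (q²/g)^(1/3) where q = Q/b = 2.53/1.05 = 2.41 m²/s.
So y_c = (2.41²/9.81)^(1/3) = 0.84 m.

y_c = 0.84 m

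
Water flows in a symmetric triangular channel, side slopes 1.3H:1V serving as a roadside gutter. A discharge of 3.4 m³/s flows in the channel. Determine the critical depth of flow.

y_c = 1.07 m

At critical depth, Q² T / (g A³) = 1, i.e. A³/T = Q²/g = 3.4²/9.81 = 1.178.
Try y = 1.28 m: A³/T = 2.903 — high.
Try y = 0.934 m: A³/T = 0.6006 — low.
Try y = 1.07 m: A³/T = 1.185 — ≈ 1.178.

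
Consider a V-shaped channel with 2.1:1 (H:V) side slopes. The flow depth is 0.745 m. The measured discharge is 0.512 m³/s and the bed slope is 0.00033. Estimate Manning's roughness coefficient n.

n = 0.02

For a triangular section with side slope z = 2.1: A = zy² = 2.1×0.745² = 1.166 m²; P = 2y√(1+z²) = 2×0.745×2.326 = 3.466 m.
Hydraulic radius R = A/P = 1.166/3.466 = 0.3363 m.
Rearranging Manning's equation: n = (1/Q) A R^(2/3) S^(1/2) = (1/0.512) × 1.166 × 0.3363^(2/3) × √0.00033 = 0.02.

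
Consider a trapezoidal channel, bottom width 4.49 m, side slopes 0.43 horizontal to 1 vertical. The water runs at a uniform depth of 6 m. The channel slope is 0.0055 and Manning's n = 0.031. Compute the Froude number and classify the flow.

subcritical

With bottom width b = 4.49 m and side slope z = 0.43: A = (b + zy)y = (4.49 + 0.43×6)×6 = 42.42 m²; P = b + 2y√(1+z²) = 4.49 + 2×6×1.089 = 17.55 m.
Hydraulic radius R = A/P = 42.42/17.55 = 2.417 m.
V = (1/n) R^(2/3) √S = (1/0.031) × 2.417^(2/3) × √0.0055 = 4.308 m/s. Hydraulic depth D_h = A/T = 42.42/9.65 = 4.396 m.
Froude number Fr = V/√(g·D_h) = 4.308/√(9.81×4.396) = 0.656, which is less than 1, so the flow is subcritical.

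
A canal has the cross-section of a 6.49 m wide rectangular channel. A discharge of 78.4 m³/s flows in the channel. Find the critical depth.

y_c = 2.46 m

For a rectangular channel, critical depth y_c = (q²/g)^(1/3) where q = Q/b = 78.4/6.49 = 12.08 m²/s.
So y_c = (12.08²/9.81)^(1/3) = 2.46 m.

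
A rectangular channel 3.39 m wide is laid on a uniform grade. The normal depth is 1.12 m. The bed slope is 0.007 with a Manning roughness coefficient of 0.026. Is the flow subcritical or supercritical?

subcritical

Flow area A = b·y = 3.39 × 1.12 = 3.797 m². Wetted perimeter P = b + 2y = 3.39 + 2×1.12 = 5.63 m.
Hydraulic radius R = A/P = 3.797/5.63 = 0.6744 m.
V = (1/n) R^(2/3) √S = (1/0.026) × 0.6744^(2/3) × √0.007 = 2.475 m/s. Hydraulic depth D_h = A/T = 3.797/3.39 = 1.12 m.
Froude number Fr = V/√(g·D_h) = 2.475/√(9.81×1.12) = 0.747, which is less than 1, so the flow is subcritical.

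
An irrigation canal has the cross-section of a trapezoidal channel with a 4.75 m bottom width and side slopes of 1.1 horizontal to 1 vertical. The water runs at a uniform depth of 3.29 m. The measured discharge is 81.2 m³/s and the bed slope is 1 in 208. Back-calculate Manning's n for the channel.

n = 0.036

With bottom width b = 4.75 m and side slope z = 1.1: A = (b + zy)y = (4.75 + 1.1×3.29)×3.29 = 27.53 m²; P = b + 2y√(1+z²) = 4.75 + 2×3.29×1.487 = 14.53 m.
Hydraulic radius R = A/P = 27.53/14.53 = 1.895 m.
Rearranging Manning's equation: n = (1/Q) A R^(2/3) S^(1/2) = (1/81.2) × 27.53 × 1.895^(2/3) × √0.004808 = 0.036.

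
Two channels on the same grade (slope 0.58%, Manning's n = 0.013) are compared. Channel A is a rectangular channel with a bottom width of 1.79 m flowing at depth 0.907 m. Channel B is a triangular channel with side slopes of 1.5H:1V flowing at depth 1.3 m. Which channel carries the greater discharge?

Channel A: Flow area A = b·y = 1.79 × 0.907 = 1.624 m². Wetted perimeter P = b + 2y = 1.79 + 2×0.907 = 3.604 m. Hydraulic radius R = A/P = 1.624/3.604 = 0.4505 m. Q_A = (1/0.013)·1.624·0.4505^(2/3)·√0.0058 = 5.589 m³/s.
Channel B: For a triangular section with side slope z = 1.5: A = zy² = 1.5×1.3² = 2.535 m²; P = 2y√(1+z²) = 2×1.3×1.803 = 4.687 m. Hydraulic radius R = A/P = 2.535/4.687 = 0.5408 m. Q_B = (1/0.013)·2.535·0.5408^(2/3)·√0.0058 = 9.858 m³/s.
Q_A = 5.589 m³/s vs Q_B = 9.858 m³/s, so channel B carries more.

channel B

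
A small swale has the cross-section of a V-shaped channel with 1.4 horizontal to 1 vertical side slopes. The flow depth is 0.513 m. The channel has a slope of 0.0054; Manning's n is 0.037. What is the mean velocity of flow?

For a triangular section with side slope z = 1.4: A = zy² = 1.4×0.513² = 0.3684 m²; P = 2y√(1+z²) = 2×0.513×1.72 = 1.765 m.
Hydraulic radius R = A/P = 0.3684/1.765 = 0.2087 m.
From Manning's equation, V = (1/n) R^(2/3) S^(1/2) = (1/0.037) × 0.2087^(2/3) × 0.0054^(1/2) = 0.699 m/s.

V = 0.699 m/s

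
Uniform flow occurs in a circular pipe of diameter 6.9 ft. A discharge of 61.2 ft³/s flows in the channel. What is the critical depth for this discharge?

y_c = 2 ft

At critical depth, Q² T / (g A³) = 1, i.e. A³/T = Q²/g = 61.2²/32.2 = 116.3.
Try y = 2.56 ft: A³/T = 301.8 — too large.
Try y = 1.68 ft: A³/T = 58.98 — too small.
Try y = 2 ft: A³/T = 116.2 — ≈ 116.3.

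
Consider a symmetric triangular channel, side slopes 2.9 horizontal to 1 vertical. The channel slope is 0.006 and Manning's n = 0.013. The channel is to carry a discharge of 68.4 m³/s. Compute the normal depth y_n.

y_n = 2.02 m

Manning's equation rearranged: A R^(2/3) = nQ / (1·√S) = 0.013 × 68.4 / (√0.006) = 11.48.
Try y = 1.58 m: A R^(2/3) = 5.959 — too small.
Try y = 2.23 m: A R^(2/3) = 14.94 — too large.
Try y = 2.02 m: A R^(2/3) = 11.47 — ≈ 11.48.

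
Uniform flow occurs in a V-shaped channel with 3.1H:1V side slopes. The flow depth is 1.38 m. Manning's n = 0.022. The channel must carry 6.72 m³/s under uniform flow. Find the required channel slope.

For a triangular section with side slope z = 3.1: A = zy² = 3.1×1.38² = 5.904 m²; P = 2y√(1+z²) = 2×1.38×3.257 = 8.99 m.
Hydraulic radius R = A/P = 5.904/8.99 = 0.6567 m.
From Manning's equation, S = [nQ / (1 A R^(2/3))]² = [0.022 × 6.72 / (1 × 5.904 × 0.6567^(2/3))]² = 0.0011.

S = 0.0011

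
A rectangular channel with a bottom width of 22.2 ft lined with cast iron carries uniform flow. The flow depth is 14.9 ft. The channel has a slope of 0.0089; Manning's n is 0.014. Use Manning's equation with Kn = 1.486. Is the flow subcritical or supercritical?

supercritical

Flow area A = b·y = 22.2 × 14.9 = 330.8 ft². Wetted perimeter P = b + 2y = 22.2 + 2×14.9 = 52 ft.
Hydraulic radius R = A/P = 330.8/52 = 6.361 ft.
V = (1.486/n) R^(2/3) √S = (1.486/0.014) × 6.361^(2/3) × √0.0089 = 34.38 ft/s. Hydraulic depth D_h = A/T = 330.8/22.2 = 14.9 ft.
Froude number Fr = V/√(g·D_h) = 34.38/√(32.2×14.9) = 1.57, which is greater than 1, so the flow is supercritical.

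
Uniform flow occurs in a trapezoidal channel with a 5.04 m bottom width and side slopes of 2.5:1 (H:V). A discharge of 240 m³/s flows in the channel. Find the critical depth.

y_c = 3.64 m

At critical depth, Q² T / (g A³) = 1, i.e. A³/T = Q²/g = 240²/9.81 = 5872.
Try y = 4.39 m: A³/T = 12880 — over.
Try y = 3.22 m: A³/T = 3542 — short.
Try y = 3.64 m: A³/T = 5867 — ≈ 5872.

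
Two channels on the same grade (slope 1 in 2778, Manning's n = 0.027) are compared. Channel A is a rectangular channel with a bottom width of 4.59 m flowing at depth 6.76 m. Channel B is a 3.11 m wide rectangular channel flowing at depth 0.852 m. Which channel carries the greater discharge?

Channel A: Flow area A = b·y = 4.59 × 6.76 = 31.03 m². Wetted perimeter P = b + 2y = 4.59 + 2×6.76 = 18.11 m. Hydraulic radius R = A/P = 31.03/18.11 = 1.713 m. Q_A = (1/0.027)·31.03·1.713^(2/3)·√0.00036 = 31.22 m³/s.
Channel B: Flow area A = b·y = 3.11 × 0.852 = 2.65 m². Wetted perimeter P = b + 2y = 3.11 + 2×0.852 = 4.814 m. Hydraulic radius R = A/P = 2.65/4.814 = 0.5504 m. Q_B = (1/0.027)·2.65·0.5504^(2/3)·√0.00036 = 1.251 m³/s.
Q_A = 31.22 m³/s vs Q_B = 1.251 m³/s, so channel A carries more.

channel A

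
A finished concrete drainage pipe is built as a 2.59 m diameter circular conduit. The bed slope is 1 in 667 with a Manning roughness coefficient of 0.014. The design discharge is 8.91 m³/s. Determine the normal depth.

y_n = 1.78 m

Manning's equation rearranged: A R^(2/3) = nQ / (1·√S) = 0.014 × 8.91 / (√0.001499) = 3.222.
Try y = 1.35 m: A R^(2/3) = 2.114 — low.
Try y = 2.18 m: A R^(2/3) = 4.033 — high.
Try y = 1.78 m: A R^(2/3) = 3.222 — ≈ 3.222.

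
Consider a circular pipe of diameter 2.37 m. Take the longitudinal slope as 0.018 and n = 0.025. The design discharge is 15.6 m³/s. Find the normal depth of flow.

y_n = 1.82 m

Manning's equation rearranged: A R^(2/3) = nQ / (1·√S) = 0.025 × 15.6 / (√0.018) = 2.907.
At y = 1.52 m: A R^(2/3) = 2.309 — too small.
At y = 2.2 m: A R^(2/3) = 3.345 — too large.
At y = 1.82 m: A R^(2/3) = 2.915 — close enough.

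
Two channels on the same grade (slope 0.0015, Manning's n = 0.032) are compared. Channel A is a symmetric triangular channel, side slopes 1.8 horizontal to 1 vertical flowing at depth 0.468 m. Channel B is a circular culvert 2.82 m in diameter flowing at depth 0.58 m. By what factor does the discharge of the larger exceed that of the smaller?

3.35

Channel A: For a triangular section with side slope z = 1.8: A = zy² = 1.8×0.468² = 0.3942 m²; P = 2y√(1+z²) = 2×0.468×2.059 = 1.927 m. Hydraulic radius R = A/P = 0.3942/1.927 = 0.2046 m. Q_A = (1/0.032)·0.3942·0.2046^(2/3)·√0.0015 = 0.1657 m³/s.
Channel B: For a circular section of diameter D = 2.82 m at depth y = 0.58 m, the central angle is θ = 2 arccos(1 − 2y/D) = 1.883 rad. Then A = (D²/8)(θ − sin θ) = 0.9256 m² and P = Dθ/2 = 2.655 m. Hydraulic radius R = A/P = 0.9256/2.655 = 0.3486 m. Q_B = (1/0.032)·0.9256·0.3486^(2/3)·√0.0015 = 0.5549 m³/s.
The larger discharge is 0.5549 m³/s and the smaller is 0.1657 m³/s; the ratio is 3.35.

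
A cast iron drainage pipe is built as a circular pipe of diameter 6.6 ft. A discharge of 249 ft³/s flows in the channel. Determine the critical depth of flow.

y_c = 4.21 ft

At critical depth, Q² T / (g A³) = 1, i.e. A³/T = Q²/g = 249²/32.2 = 1925.
Trying y = 2.87 ft: A³/T = 444.6 — short.
Trying y = 4.61 ft: A³/T = 2743 — over.
Trying y = 4.21 ft: A³/T = 1927 — matches.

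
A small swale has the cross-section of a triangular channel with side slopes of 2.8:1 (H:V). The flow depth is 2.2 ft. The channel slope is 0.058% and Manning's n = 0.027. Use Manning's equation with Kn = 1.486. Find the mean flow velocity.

For a triangular section with side slope z = 2.8: A = zy² = 2.8×2.2² = 13.55 ft²; P = 2y√(1+z²) = 2×2.2×2.973 = 13.08 ft.
Hydraulic radius R = A/P = 13.55/13.08 = 1.036 ft.
From Manning's equation, V = (1.486/n) R^(2/3) S^(1/2) = (1.486/0.027) × 1.036^(2/3) × 0.00058^(1/2) = 1.36 ft/s.

V = 1.36 ft/s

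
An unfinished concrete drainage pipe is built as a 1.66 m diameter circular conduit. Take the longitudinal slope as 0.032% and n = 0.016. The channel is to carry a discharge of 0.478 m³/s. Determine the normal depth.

y_n = 0.683 m

Manning's equation rearranged: A R^(2/3) = nQ / (1·√S) = 0.016 × 0.478 / (√0.00032) = 0.4275.
Try y = 0.545 m: A R^(2/3) = 0.2804 — short.
Try y = 0.764 m: A R^(2/3) = 0.5218 — over.
Try y = 0.683 m: A R^(2/3) = 0.4272 — close enough.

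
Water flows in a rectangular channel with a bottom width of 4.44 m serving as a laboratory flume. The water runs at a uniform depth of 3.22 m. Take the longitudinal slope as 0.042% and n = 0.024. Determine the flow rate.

Q = 14.6 m³/s

Flow area A = b·y = 4.44 × 3.22 = 14.3 m². Wetted perimeter P = b + 2y = 4.44 + 2×3.22 = 10.88 m.
Hydraulic radius R = A/P = 14.3/10.88 = 1.314 m.
Manning's equation: Q = (1/n) A R^(2/3) S^(1/2) = (1/0.024) × 14.3 × 1.314^(2/3) × 0.00042^(1/2) = 14.6 m³/s.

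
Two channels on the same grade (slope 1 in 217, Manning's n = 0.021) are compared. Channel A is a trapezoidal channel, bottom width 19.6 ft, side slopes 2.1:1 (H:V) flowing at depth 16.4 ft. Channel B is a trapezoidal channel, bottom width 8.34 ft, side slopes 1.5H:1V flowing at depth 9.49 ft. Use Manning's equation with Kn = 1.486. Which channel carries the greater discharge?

Channel A: With bottom width b = 19.6 ft and side slope z = 2.1: A = (b + zy)y = (19.6 + 2.1×16.4)×16.4 = 886.3 ft²; P = b + 2y√(1+z²) = 19.6 + 2×16.4×2.326 = 95.89 ft. Hydraulic radius R = A/P = 886.3/95.89 = 9.242 ft. Q_A = (1.486/0.021)·886.3·9.242^(2/3)·√0.004608 = 18750 ft³/s.
Channel B: With bottom width b = 8.34 ft and side slope z = 1.5: A = (b + zy)y = (8.34 + 1.5×9.49)×9.49 = 214.2 ft²; P = b + 2y√(1+z²) = 8.34 + 2×9.49×1.803 = 42.56 ft. Hydraulic radius R = A/P = 214.2/42.56 = 5.034 ft. Q_B = (1.486/0.021)·214.2·5.034^(2/3)·√0.004608 = 3023 ft³/s.
Q_A = 18750 ft³/s vs Q_B = 3023 ft³/s, so channel A carries more.

channel A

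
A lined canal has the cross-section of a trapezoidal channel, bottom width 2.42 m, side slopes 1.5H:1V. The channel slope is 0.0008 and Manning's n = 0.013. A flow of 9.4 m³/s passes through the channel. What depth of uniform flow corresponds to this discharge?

y_n = 1.22 m

Manning's equation rearranged: A R^(2/3) = nQ / (1·√S) = 0.013 × 9.4 / (√0.0008) = 4.32.
At y = 0.899 m: A R^(2/3) = 2.406 — short.
At y = 1.52 m: A R^(2/3) = 6.68 — over.
At y = 1.22 m: A R^(2/3) = 4.32 — ≈ 4.32.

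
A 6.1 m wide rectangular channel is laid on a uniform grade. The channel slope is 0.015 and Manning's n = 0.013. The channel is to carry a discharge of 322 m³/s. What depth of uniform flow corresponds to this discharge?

y_n = 3.91 m

Manning's equation rearranged: A R^(2/3) = nQ / (1·√S) = 0.013 × 322 / (√0.015) = 34.18.
Trying y = 3.28 m: A R^(2/3) = 27.15 — short.
Trying y = 4.38 m: A R^(2/3) = 39.51 — over.
Trying y = 3.91 m: A R^(2/3) = 34.15 — close enough.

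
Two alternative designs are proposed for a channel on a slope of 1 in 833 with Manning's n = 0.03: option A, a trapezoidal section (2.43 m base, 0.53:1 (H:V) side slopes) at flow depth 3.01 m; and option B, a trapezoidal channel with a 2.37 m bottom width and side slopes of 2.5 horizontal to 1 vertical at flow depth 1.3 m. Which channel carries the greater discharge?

Channel A: With bottom width b = 2.43 m and side slope z = 0.53: A = (b + zy)y = (2.43 + 0.53×3.01)×3.01 = 12.12 m²; P = b + 2y√(1+z²) = 2.43 + 2×3.01×1.132 = 9.243 m. Hydraulic radius R = A/P = 12.12/9.243 = 1.311 m. Q_A = (1/0.03)·12.12·1.311^(2/3)·√0.0012 = 16.76 m³/s.
Channel B: With bottom width b = 2.37 m and side slope z = 2.5: A = (b + zy)y = (2.37 + 2.5×1.3)×1.3 = 7.306 m²; P = b + 2y√(1+z²) = 2.37 + 2×1.3×2.693 = 9.371 m. Hydraulic radius R = A/P = 7.306/9.371 = 0.7797 m. Q_B = (1/0.03)·7.306·0.7797^(2/3)·√0.0012 = 7.148 m³/s.
Q_A = 16.76 m³/s vs Q_B = 7.148 m³/s, so channel A carries more.

channel A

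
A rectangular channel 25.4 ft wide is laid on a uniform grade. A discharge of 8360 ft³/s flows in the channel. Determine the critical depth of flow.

y_c = 15 ft

For a rectangular channel, critical depth y_c = (q²/g)^(1/3) where q = Q/b = 8360/25.4 = 329.1 ft²/s.
So y_c = (329.1²/32.2)^(1/3) = 15 ft.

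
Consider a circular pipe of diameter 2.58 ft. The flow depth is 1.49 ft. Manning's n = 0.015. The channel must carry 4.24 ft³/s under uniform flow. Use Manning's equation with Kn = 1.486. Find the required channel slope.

S = 0.0003

For a circular section of diameter D = 2.58 ft at depth y = 1.49 ft, the central angle is θ = 2 arccos(1 − 2y/D) = 3.453 rad. Then A = (D²/8)(θ − sin θ) = 3.128 ft² and P = Dθ/2 = 4.454 ft.
Hydraulic radius R = A/P = 3.128/4.454 = 0.7022 ft.
From Manning's equation, S = [nQ / (1.486 A R^(2/3))]² = [0.015 × 4.24 / (1.486 × 3.128 × 0.7022^(2/3))]² = 0.0003.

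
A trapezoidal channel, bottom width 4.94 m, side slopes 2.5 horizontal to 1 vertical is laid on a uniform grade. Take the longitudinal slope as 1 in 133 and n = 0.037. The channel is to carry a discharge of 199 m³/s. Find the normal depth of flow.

Manning's equation rearranged: A R^(2/3) = nQ / (1·√S) = 0.037 × 199 / (√0.007519) = 84.91.
Try y = 4.39 m: A R^(2/3) = 126.8 — high.
Try y = 3.26 m: A R^(2/3) = 65.39 — low.
Try y = 3.67 m: A R^(2/3) = 84.87 — close enough.

y_n = 3.67 m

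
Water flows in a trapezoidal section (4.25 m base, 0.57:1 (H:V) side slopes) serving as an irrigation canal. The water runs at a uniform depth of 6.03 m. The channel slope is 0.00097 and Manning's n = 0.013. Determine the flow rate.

Q = 208 m³/s

With bottom width b = 4.25 m and side slope z = 0.57: A = (b + zy)y = (4.25 + 0.57×6.03)×6.03 = 46.35 m²; P = b + 2y√(1+z²) = 4.25 + 2×6.03×1.151 = 18.13 m.
Hydraulic radius R = A/P = 46.35/18.13 = 2.556 m.
Manning's equation: Q = (1/n) A R^(2/3) S^(1/2) = (1/0.013) × 46.35 × 2.556^(2/3) × 0.00097^(1/2) = 208 m³/s.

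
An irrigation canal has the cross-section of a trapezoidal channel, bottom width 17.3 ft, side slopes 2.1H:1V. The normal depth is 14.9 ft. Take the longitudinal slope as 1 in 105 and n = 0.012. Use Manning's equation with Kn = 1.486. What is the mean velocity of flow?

With bottom width b = 17.3 ft and side slope z = 2.1: A = (b + zy)y = (17.3 + 2.1×14.9)×14.9 = 724 ft²; P = b + 2y√(1+z²) = 17.3 + 2×14.9×2.326 = 86.61 ft.
Hydraulic radius R = A/P = 724/86.61 = 8.359 ft.
From Manning's equation, V = (1.486/n) R^(2/3) S^(1/2) = (1.486/0.012) × 8.359^(2/3) × 0.009524^(1/2) = 49.8 ft/s.

V = 49.8 ft/s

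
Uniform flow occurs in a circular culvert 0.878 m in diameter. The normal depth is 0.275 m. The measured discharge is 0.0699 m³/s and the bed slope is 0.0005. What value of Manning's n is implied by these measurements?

n = 0.015

For a circular section of diameter D = 0.878 m at depth y = 0.275 m, the central angle is θ = 2 arccos(1 − 2y/D) = 2.376 rad. Then A = (D²/8)(θ − sin θ) = 0.1622 m² and P = Dθ/2 = 1.043 m.
Hydraulic radius R = A/P = 0.1622/1.043 = 0.1555 m.
Rearranging Manning's equation: n = (1/Q) A R^(2/3) S^(1/2) = (1/0.0699) × 0.1622 × 0.1555^(2/3) × √0.0005 = 0.015.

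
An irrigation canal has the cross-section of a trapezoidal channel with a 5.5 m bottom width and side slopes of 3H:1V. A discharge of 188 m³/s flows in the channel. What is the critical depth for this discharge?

At critical depth, Q² T / (g A³) = 1, i.e. A³/T = Q²/g = 188²/9.81 = 3603.
At y = 3.83 m: A³/T = 9675 — too large.
At y = 2.14 m: A³/T = 905 — too small.
At y = 3.02 m: A³/T = 3599 — ≈ 3603.

y_c = 3.02 m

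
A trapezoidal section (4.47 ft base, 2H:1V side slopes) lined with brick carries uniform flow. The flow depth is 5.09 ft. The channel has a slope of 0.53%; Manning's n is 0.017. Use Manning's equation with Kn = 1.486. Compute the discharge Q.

Q = 929 ft³/s

With bottom width b = 4.47 ft and side slope z = 2: A = (b + zy)y = (4.47 + 2×5.09)×5.09 = 74.57 ft²; P = b + 2y√(1+z²) = 4.47 + 2×5.09×2.236 = 27.23 ft.
Hydraulic radius R = A/P = 74.57/27.23 = 2.738 ft.
Manning's equation: Q = (1.486/n) A R^(2/3) S^(1/2) = (1.486/0.017) × 74.57 × 2.738^(2/3) × 0.0053^(1/2) = 929 ft³/s.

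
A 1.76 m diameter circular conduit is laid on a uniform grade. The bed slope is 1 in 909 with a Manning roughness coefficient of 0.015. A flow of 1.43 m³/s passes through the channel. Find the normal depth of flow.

Manning's equation rearranged: A R^(2/3) = nQ / (1·√S) = 0.015 × 1.43 / (√0.0011) = 0.6467.
Try y = 0.731 m: A R^(2/3) = 0.5079 — too small.
Try y = 0.838 m: A R^(2/3) = 0.6471 — close enough.

y_n = 0.838 m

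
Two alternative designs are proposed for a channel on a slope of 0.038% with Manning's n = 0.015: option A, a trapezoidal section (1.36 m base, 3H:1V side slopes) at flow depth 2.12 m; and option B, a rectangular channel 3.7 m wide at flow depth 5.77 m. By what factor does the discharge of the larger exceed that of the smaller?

Channel A: With bottom width b = 1.36 m and side slope z = 3: A = (b + zy)y = (1.36 + 3×2.12)×2.12 = 16.37 m²; P = b + 2y√(1+z²) = 1.36 + 2×2.12×3.162 = 14.77 m. Hydraulic radius R = A/P = 16.37/14.77 = 1.108 m. Q_A = (1/0.015)·16.37·1.108^(2/3)·√0.00038 = 22.78 m³/s.
Channel B: Flow area A = b·y = 3.7 × 5.77 = 21.35 m². Wetted perimeter P = b + 2y = 3.7 + 2×5.77 = 15.24 m. Hydraulic radius R = A/P = 21.35/15.24 = 1.401 m. Q_B = (1/0.015)·21.35·1.401^(2/3)·√0.00038 = 34.74 m³/s.
The larger discharge is 34.74 m³/s and the smaller is 22.78 m³/s; the ratio is 1.52.

1.52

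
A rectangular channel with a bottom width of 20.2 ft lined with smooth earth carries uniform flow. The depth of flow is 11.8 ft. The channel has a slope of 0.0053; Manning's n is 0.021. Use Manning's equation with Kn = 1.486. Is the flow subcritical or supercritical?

subcritical

Flow area A = b·y = 20.2 × 11.8 = 238.4 ft². Wetted perimeter P = b + 2y = 20.2 + 2×11.8 = 43.8 ft.
Hydraulic radius R = A/P = 238.4/43.8 = 5.442 ft.
V = (1.486/n) R^(2/3) √S = (1.486/0.021) × 5.442^(2/3) × √0.0053 = 15.94 ft/s. Hydraulic depth D_h = A/T = 238.4/20.2 = 11.8 ft.
Froude number Fr = V/√(g·D_h) = 15.94/√(32.2×11.8) = 0.818, which is less than 1, so the flow is subcritical.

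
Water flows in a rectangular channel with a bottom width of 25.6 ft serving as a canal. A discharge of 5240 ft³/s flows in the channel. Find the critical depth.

y_c = 10.9 ft

For a rectangular channel, critical depth y_c = (q²/g)^(1/3) where q = Q/b = 5240/25.6 = 204.7 ft²/s.
So y_c = (204.7²/32.2)^(1/3) = 10.9 ft.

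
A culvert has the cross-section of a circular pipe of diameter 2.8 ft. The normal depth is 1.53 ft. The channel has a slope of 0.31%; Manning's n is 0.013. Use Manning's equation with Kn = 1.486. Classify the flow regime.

For a circular section of diameter D = 2.8 ft at depth y = 1.53 ft, the central angle is θ = 2 arccos(1 − 2y/D) = 3.328 rad. Then A = (D²/8)(θ − sin θ) = 3.442 ft² and P = Dθ/2 = 4.659 ft.
Hydraulic radius R = A/P = 3.442/4.659 = 0.7389 ft.
V = (1.486/n) R^(2/3) √S = (1.486/0.013) × 0.7389^(2/3) × √0.0031 = 5.202 ft/s. Hydraulic depth D_h = A/T = 3.442/2.788 = 1.235 ft.
Froude number Fr = V/√(g·D_h) = 5.202/√(32.2×1.235) = 0.825, which is less than 1, so the flow is subcritical.

subcritical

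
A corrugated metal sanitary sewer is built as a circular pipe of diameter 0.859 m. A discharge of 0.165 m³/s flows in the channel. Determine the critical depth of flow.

At critical depth, Q² T / (g A³) = 1, i.e. A³/T = Q²/g = 0.165²/9.81 = 0.002775.
Try y = 0.299 m: A³/T = 0.007057 — over.
Try y = 0.208 m: A³/T = 0.001726 — short.
Try y = 0.235 m: A³/T = 0.002776 — close enough.

y_c = 0.235 m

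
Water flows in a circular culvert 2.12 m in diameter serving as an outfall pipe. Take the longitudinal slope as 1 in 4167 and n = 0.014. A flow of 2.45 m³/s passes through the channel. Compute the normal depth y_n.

Manning's equation rearranged: A R^(2/3) = nQ / (1·√S) = 0.014 × 2.45 / (√0.00024) = 2.214.
At y = 1.94 m: A R^(2/3) = 2.478 — over.
At y = 1.32 m: A R^(2/3) = 1.642 — short.
At y = 1.66 m: A R^(2/3) = 2.211 — ≈ 2.214.

y_n = 1.66 m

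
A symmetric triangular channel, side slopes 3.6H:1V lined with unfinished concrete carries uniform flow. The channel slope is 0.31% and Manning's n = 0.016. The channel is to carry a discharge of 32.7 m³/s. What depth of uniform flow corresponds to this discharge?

y_n = 1.72 m

Manning's equation rearranged: A R^(2/3) = nQ / (1·√S) = 0.016 × 32.7 / (√0.0031) = 9.397.
Try y = 1.43 m: A R^(2/3) = 5.742 — too small.
Try y = 1.72 m: A R^(2/3) = 9.396 — matches.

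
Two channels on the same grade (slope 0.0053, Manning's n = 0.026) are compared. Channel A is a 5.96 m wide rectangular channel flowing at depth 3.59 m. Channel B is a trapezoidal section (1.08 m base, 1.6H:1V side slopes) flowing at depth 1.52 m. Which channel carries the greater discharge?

Channel A: Flow area A = b·y = 5.96 × 3.59 = 21.4 m². Wetted perimeter P = b + 2y = 5.96 + 2×3.59 = 13.14 m. Hydraulic radius R = A/P = 21.4/13.14 = 1.628 m. Q_A = (1/0.026)·21.4·1.628^(2/3)·√0.0053 = 82.92 m³/s.
Channel B: With bottom width b = 1.08 m and side slope z = 1.6: A = (b + zy)y = (1.08 + 1.6×1.52)×1.52 = 5.338 m²; P = b + 2y√(1+z²) = 1.08 + 2×1.52×1.887 = 6.816 m. Hydraulic radius R = A/P = 5.338/6.816 = 0.7832 m. Q_B = (1/0.026)·5.338·0.7832^(2/3)·√0.0053 = 12.7 m³/s.
Q_A = 82.92 m³/s vs Q_B = 12.7 m³/s, so channel A carries more.

channel A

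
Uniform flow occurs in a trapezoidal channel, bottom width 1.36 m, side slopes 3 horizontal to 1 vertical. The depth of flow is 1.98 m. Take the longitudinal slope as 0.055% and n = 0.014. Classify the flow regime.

With bottom width b = 1.36 m and side slope z = 3: A = (b + zy)y = (1.36 + 3×1.98)×1.98 = 14.45 m²; P = b + 2y√(1+z²) = 1.36 + 2×1.98×3.162 = 13.88 m.
Hydraulic radius R = A/P = 14.45/13.88 = 1.041 m.
V = (1/n) R^(2/3) √S = (1/0.014) × 1.041^(2/3) × √0.00055 = 1.721 m/s. Hydraulic depth D_h = A/T = 14.45/13.24 = 1.092 m.
Froude number Fr = V/√(g·D_h) = 1.721/√(9.81×1.092) = 0.526, which is less than 1, so the flow is subcritical.

subcritical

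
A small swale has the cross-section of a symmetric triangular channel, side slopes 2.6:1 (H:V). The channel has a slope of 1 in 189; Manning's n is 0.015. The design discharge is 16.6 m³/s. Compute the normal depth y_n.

y_n = 1.34 m

Manning's equation rearranged: A R^(2/3) = nQ / (1·√S) = 0.015 × 16.6 / (√0.005291) = 3.423.
Trying y = 1.17 m: A R^(2/3) = 2.378 — short.
Trying y = 1.58 m: A R^(2/3) = 5.297 — over.
Trying y = 1.34 m: A R^(2/3) = 3.414 — ≈ 3.423.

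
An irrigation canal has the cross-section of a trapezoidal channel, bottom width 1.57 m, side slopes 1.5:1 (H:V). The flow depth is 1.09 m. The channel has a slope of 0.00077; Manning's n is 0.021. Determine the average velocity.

With bottom width b = 1.57 m and side slope z = 1.5: A = (b + zy)y = (1.57 + 1.5×1.09)×1.09 = 3.493 m²; P = b + 2y√(1+z²) = 1.57 + 2×1.09×1.803 = 5.5 m.
Hydraulic radius R = A/P = 3.493/5.5 = 0.6352 m.
From Manning's equation, V = (1/n) R^(2/3) S^(1/2) = (1/0.021) × 0.6352^(2/3) × 0.00077^(1/2) = 0.976 m/s.

V = 0.976 m/s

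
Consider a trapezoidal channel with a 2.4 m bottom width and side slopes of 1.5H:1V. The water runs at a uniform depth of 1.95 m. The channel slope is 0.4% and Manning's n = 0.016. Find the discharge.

Q = 43.8 m³/s

With bottom width b = 2.4 m and side slope z = 1.5: A = (b + zy)y = (2.4 + 1.5×1.95)×1.95 = 10.38 m²; P = b + 2y√(1+z²) = 2.4 + 2×1.95×1.803 = 9.431 m.
Hydraulic radius R = A/P = 10.38/9.431 = 1.101 m.
Manning's equation: Q = (1/n) A R^(2/3) S^(1/2) = (1/0.016) × 10.38 × 1.101^(2/3) × 0.004^(1/2) = 43.8 m³/s.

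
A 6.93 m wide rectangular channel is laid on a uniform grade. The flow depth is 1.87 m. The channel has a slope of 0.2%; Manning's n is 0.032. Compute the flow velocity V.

Flow area A = b·y = 6.93 × 1.87 = 12.96 m². Wetted perimeter P = b + 2y = 6.93 + 2×1.87 = 10.67 m.
Hydraulic radius R = A/P = 12.96/10.67 = 1.215 m.
From Manning's equation, V = (1/n) R^(2/3) S^(1/2) = (1/0.032) × 1.215^(2/3) × 0.002^(1/2) = 1.59 m/s.

V = 1.59 m/s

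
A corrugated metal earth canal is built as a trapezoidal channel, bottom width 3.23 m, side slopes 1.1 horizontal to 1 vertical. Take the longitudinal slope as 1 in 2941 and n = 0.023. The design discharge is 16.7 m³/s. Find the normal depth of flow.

Manning's equation rearranged: A R^(2/3) = nQ / (1·√S) = 0.023 × 16.7 / (√0.00034) = 20.83.
Trying y = 3.03 m: A R^(2/3) = 27.48 — high.
Trying y = 2.64 m: A R^(2/3) = 20.86 — close enough.

y_n = 2.64 m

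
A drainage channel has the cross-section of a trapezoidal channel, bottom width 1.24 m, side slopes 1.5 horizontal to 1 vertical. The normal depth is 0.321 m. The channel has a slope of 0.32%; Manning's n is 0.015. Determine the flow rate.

Q = 0.783 m³/s

With bottom width b = 1.24 m and side slope z = 1.5: A = (b + zy)y = (1.24 + 1.5×0.321)×0.321 = 0.5526 m²; P = b + 2y√(1+z²) = 1.24 + 2×0.321×1.803 = 2.397 m.
Hydraulic radius R = A/P = 0.5526/2.397 = 0.2305 m.
Manning's equation: Q = (1/n) A R^(2/3) S^(1/2) = (1/0.015) × 0.5526 × 0.2305^(2/3) × 0.0032^(1/2) = 0.783 m³/s.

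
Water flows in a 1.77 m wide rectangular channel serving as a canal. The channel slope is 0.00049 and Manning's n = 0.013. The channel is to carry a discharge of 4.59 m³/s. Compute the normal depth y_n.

y_n = 2.09 m

Manning's equation rearranged: A R^(2/3) = nQ / (1·√S) = 0.013 × 4.59 / (√0.00049) = 2.696.
At y = 2.63 m: A R^(2/3) = 3.537 — too large.
At y = 1.83 m: A R^(2/3) = 2.295 — too small.
At y = 2.09 m: A R^(2/3) = 2.695 — close enough.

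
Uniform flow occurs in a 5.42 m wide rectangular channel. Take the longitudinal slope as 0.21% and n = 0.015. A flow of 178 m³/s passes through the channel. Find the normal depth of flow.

Manning's equation rearranged: A R^(2/3) = nQ / (1·√S) = 0.015 × 178 / (√0.0021) = 58.26.
Try y = 4.69 m: A R^(2/3) = 36.46 — low.
Try y = 6.9 m: A R^(2/3) = 58.29 — matches.

y_n = 6.9 m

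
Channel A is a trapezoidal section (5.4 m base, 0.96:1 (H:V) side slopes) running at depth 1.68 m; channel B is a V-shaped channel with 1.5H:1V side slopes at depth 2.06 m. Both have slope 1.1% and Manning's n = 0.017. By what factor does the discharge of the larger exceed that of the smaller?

Channel A: With bottom width b = 5.4 m and side slope z = 0.96: A = (b + zy)y = (5.4 + 0.96×1.68)×1.68 = 11.78 m²; P = b + 2y√(1+z²) = 5.4 + 2×1.68×1.386 = 10.06 m. Hydraulic radius R = A/P = 11.78/10.06 = 1.171 m. Q_A = (1/0.017)·11.78·1.171^(2/3)·√0.011 = 80.77 m³/s.
Channel B: For a triangular section with side slope z = 1.5: A = zy² = 1.5×2.06² = 6.365 m²; P = 2y√(1+z²) = 2×2.06×1.803 = 7.427 m. Hydraulic radius R = A/P = 6.365/7.427 = 0.857 m. Q_B = (1/0.017)·6.365·0.857^(2/3)·√0.011 = 35.43 m³/s.
The larger discharge is 80.77 m³/s and the smaller is 35.43 m³/s; the ratio is 2.28.

2.28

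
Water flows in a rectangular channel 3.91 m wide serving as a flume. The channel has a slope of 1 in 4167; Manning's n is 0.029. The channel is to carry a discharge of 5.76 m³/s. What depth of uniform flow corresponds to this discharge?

y_n = 2.57 m

Manning's equation rearranged: A R^(2/3) = nQ / (1·√S) = 0.029 × 5.76 / (√0.00024) = 10.78.
Trying y = 2.15 m: A R^(2/3) = 8.54 — short.
Trying y = 3.29 m: A R^(2/3) = 14.74 — over.
Trying y = 2.57 m: A R^(2/3) = 10.78 — matches.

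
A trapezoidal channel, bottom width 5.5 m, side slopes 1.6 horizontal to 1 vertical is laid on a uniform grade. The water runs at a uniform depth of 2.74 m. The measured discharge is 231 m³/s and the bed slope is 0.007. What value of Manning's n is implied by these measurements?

With bottom width b = 5.5 m and side slope z = 1.6: A = (b + zy)y = (5.5 + 1.6×2.74)×2.74 = 27.08 m²; P = b + 2y√(1+z²) = 5.5 + 2×2.74×1.887 = 15.84 m.
Hydraulic radius R = A/P = 27.08/15.84 = 1.71 m.
Rearranging Manning's equation: n = (1/Q) A R^(2/3) S^(1/2) = (1/231) × 27.08 × 1.71^(2/3) × √0.007 = 0.014.

n = 0.014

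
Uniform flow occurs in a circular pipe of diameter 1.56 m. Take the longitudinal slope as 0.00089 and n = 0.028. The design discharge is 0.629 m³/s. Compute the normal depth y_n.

Manning's equation rearranged: A R^(2/3) = nQ / (1·√S) = 0.028 × 0.629 / (√0.00089) = 0.5904.
At y = 0.684 m: A R^(2/3) = 0.4058 — short.
At y = 1.05 m: A R^(2/3) = 0.8104 — over.
At y = 0.852 m: A R^(2/3) = 0.5908 — matches.

y_n = 0.852 m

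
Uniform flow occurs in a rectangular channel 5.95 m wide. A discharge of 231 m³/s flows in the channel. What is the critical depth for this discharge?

For a rectangular channel, critical depth y_c = (q²/g)^(1/3) where q = Q/b = 231/5.95 = 38.82 m²/s.
So y_c = (38.82²/9.81)^(1/3) = 5.36 m.

y_c = 5.36 m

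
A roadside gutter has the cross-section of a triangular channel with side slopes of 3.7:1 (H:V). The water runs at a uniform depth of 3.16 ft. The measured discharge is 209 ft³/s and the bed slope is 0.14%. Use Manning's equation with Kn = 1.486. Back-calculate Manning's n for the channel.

n = 0.013

For a triangular section with side slope z = 3.7: A = zy² = 3.7×3.16² = 36.95 ft²; P = 2y√(1+z²) = 2×3.16×3.833 = 24.22 ft.
Hydraulic radius R = A/P = 36.95/24.22 = 1.525 ft.
Rearranging Manning's equation: n = (1.486/Q) A R^(2/3) S^(1/2) = (1.486/209) × 36.95 × 1.525^(2/3) × √0.0014 = 0.013.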